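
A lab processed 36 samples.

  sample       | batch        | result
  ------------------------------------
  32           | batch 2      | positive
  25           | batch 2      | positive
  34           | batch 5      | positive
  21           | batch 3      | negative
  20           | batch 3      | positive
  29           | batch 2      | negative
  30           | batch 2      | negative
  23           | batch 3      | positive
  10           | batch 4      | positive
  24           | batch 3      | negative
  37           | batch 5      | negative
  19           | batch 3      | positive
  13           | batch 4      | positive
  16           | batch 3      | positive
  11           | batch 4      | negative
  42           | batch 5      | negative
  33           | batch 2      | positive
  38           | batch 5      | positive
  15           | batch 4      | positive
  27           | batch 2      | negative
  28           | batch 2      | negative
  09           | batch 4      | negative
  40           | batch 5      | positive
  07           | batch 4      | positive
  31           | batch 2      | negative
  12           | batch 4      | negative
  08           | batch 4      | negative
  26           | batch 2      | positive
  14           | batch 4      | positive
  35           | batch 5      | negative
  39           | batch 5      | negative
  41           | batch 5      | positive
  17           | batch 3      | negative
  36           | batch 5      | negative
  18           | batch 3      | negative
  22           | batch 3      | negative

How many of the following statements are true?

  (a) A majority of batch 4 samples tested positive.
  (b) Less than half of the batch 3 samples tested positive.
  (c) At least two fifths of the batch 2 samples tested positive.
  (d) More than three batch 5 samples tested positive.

4

(a) batch 4: |A| = 9, |A ∩ B| = 5; needs |A ∩ B| > |A ∖ B| — true.
(b) batch 3: |A| = 9, |A ∩ B| = 4; needs |A ∩ B| < |A ∖ B| — true.
(c) batch 2: |A| = 9, |A ∩ B| = 4; needs |A ∩ B| / |A| ≥ 2/5 — true.
(d) batch 5: |A| = 9, |A ∩ B| = 4; needs |A ∩ B| > 3 — true.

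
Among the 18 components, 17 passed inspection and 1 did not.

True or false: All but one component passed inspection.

True

'All but one component passed inspection' holds iff |A ∖ B| = 1.
|A| = 18, |A ∩ B| = 17, |A ∖ B| = 1.
|A ∖ B| = 1, so the statement is true.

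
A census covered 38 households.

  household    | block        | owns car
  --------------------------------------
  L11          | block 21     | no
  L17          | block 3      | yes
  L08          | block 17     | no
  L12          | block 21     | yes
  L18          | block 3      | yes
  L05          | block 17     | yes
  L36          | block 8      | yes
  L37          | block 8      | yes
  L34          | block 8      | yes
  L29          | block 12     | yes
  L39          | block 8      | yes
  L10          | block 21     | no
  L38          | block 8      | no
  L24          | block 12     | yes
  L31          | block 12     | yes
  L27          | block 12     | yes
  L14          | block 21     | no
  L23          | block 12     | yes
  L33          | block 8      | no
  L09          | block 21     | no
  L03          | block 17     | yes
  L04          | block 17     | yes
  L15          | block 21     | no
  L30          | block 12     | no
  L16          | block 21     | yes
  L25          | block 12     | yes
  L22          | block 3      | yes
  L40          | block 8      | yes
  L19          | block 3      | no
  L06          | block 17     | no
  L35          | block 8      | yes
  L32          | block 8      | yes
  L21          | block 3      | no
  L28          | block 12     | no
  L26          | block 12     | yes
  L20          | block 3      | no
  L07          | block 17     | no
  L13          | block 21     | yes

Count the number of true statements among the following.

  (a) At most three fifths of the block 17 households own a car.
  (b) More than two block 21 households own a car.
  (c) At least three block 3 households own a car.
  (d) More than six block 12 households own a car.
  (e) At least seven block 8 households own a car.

5

(a) block 17: |A| = 6, |A ∩ B| = 3; needs |A ∩ B| / |A| ≤ 3/5 — true.
(b) block 21: |A| = 8, |A ∩ B| = 3; needs |A ∩ B| > 2 — true.
(c) block 3: |A| = 6, |A ∩ B| = 3; needs |A ∩ B| ≥ 3 — true.
(d) block 12: |A| = 9, |A ∩ B| = 7; needs |A ∩ B| > 6 — true.
(e) block 8: |A| = 9, |A ∩ B| = 7; needs |A ∩ B| ≥ 7 — true.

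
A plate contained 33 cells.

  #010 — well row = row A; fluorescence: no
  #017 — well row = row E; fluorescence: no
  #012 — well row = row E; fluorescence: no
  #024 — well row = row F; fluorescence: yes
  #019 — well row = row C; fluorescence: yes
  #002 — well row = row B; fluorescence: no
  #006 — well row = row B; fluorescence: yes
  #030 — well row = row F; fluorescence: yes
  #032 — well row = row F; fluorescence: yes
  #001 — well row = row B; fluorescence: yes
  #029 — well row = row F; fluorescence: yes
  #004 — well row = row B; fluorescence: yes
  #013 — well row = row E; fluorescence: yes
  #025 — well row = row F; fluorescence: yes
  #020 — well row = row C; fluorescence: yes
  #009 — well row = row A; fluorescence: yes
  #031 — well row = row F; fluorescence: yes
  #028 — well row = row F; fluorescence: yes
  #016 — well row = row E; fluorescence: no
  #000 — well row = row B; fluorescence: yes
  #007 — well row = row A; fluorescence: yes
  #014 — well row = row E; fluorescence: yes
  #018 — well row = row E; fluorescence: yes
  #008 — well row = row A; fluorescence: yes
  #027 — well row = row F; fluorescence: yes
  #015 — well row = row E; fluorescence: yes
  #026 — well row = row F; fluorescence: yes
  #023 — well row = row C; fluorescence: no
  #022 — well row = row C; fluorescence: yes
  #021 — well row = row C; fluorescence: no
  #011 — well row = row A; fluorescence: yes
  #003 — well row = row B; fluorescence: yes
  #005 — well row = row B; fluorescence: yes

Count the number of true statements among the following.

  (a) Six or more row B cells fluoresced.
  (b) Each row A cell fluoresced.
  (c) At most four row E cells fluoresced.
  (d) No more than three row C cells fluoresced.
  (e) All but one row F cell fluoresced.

(a) row B: |A| = 7, |A ∩ B| = 6; needs |A ∩ B| ≥ 6 — true.
(b) row A: |A| = 5, |A ∩ B| = 4; needs A ⊆ B, i.e. every element of A is in B (|A ∖ B| = 0) — false.
(c) row E: |A| = 7, |A ∩ B| = 4; needs |A ∩ B| ≤ 4 — true.
(d) row C: |A| = 5, |A ∩ B| = 3; needs |A ∩ B| ≤ 3 — true.
(e) row F: |A| = 9, |A ∩ B| = 9; needs |A ∖ B| = 1 — false.

3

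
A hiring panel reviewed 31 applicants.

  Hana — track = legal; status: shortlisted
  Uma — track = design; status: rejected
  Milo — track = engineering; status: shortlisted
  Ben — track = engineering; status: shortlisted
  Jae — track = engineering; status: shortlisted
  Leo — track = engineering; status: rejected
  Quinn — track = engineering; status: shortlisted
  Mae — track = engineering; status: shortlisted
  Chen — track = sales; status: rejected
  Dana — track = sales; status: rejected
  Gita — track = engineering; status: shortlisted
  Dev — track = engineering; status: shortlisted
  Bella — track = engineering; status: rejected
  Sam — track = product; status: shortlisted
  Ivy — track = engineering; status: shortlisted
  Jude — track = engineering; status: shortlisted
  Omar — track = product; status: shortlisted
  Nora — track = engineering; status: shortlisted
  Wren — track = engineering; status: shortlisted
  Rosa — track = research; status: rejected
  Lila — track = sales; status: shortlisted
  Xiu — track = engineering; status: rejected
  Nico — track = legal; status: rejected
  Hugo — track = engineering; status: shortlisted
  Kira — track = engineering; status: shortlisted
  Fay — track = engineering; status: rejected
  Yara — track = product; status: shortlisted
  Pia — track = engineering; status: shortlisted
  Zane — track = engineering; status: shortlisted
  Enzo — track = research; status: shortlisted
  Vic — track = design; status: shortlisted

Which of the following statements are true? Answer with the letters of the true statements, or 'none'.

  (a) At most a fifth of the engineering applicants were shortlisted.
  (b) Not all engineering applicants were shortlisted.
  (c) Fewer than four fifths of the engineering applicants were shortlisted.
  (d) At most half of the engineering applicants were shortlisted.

|A| = 19, |A ∩ B| = 15, |A ∖ B| = 4.
(a) |A ∩ B| / |A| ≤ 1/5: fails.
(b) A ⊄ B (|A ∖ B| ≥ 1): holds.
(c) |A ∩ B| / |A| < 4/5: holds.
(d) |A ∩ B| ≤ |A ∖ B|: fails.

(b), (c)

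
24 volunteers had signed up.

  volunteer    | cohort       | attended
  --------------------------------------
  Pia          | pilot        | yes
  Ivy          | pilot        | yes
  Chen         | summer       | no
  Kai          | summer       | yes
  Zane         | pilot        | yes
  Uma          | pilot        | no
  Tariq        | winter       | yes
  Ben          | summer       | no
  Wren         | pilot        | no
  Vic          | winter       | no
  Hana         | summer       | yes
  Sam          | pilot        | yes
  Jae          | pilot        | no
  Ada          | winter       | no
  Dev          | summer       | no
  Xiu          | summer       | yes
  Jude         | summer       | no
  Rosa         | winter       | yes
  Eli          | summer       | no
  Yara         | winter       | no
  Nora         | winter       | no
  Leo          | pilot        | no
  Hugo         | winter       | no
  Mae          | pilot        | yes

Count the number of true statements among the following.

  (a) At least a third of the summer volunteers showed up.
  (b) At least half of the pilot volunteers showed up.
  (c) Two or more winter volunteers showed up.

3

(a) summer: |A| = 8, |A ∩ B| = 3; needs |A ∩ B| / |A| ≥ 1/3 — true.
(b) pilot: |A| = 9, |A ∩ B| = 5; needs |A ∩ B| ≥ |A ∖ B| — true.
(c) winter: |A| = 7, |A ∩ B| = 2; needs |A ∩ B| ≥ 2 — true.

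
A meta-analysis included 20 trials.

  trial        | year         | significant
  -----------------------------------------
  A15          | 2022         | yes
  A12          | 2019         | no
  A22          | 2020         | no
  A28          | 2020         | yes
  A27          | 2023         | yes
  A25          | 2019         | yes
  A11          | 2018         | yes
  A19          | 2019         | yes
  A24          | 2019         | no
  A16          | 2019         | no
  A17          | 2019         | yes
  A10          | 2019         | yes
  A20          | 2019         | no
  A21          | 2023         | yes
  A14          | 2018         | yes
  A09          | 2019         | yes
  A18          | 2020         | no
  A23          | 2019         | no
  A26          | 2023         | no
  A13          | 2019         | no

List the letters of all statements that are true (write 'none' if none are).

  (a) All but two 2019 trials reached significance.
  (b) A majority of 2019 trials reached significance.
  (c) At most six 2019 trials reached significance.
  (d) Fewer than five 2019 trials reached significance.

(c)

|A| = 11, |A ∩ B| = 5, |A ∖ B| = 6.
(a) |A ∖ B| = 2: fails.
(b) |A ∩ B| > |A ∖ B|: fails.
(c) |A ∩ B| ≤ 6: holds.
(d) |A ∩ B| < 5: fails.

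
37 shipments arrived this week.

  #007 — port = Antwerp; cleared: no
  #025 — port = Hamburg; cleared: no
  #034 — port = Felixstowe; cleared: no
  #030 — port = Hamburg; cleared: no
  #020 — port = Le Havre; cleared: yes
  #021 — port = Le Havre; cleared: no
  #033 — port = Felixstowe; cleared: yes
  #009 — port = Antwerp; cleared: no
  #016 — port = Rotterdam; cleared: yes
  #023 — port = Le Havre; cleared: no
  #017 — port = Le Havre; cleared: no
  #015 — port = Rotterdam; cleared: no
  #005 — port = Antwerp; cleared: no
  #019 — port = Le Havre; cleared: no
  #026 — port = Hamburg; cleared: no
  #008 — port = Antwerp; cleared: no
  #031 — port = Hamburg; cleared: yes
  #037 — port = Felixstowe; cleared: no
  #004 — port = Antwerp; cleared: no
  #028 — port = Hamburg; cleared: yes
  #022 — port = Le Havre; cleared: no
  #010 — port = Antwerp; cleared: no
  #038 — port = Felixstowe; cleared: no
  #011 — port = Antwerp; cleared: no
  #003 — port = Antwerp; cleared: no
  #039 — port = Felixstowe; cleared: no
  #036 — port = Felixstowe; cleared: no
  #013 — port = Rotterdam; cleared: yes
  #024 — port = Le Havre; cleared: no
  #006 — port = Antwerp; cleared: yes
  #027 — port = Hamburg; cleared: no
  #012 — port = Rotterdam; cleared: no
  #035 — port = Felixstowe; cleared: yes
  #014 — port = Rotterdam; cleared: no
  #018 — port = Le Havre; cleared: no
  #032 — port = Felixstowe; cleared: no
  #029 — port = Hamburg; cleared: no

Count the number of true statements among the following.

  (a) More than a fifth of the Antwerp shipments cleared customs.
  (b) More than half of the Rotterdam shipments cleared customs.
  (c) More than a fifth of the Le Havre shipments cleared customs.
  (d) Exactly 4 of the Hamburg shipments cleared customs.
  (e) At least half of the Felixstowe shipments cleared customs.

0

(a) Antwerp: |A| = 9, |A ∩ B| = 1; needs |A ∩ B| / |A| > 1/5 — false.
(b) Rotterdam: |A| = 5, |A ∩ B| = 2; needs |A ∩ B| > |A ∖ B| — false.
(c) Le Havre: |A| = 8, |A ∩ B| = 1; needs |A ∩ B| / |A| > 1/5 — false.
(d) Hamburg: |A| = 7, |A ∩ B| = 2; needs |A ∩ B| = 4 — false.
(e) Felixstowe: |A| = 8, |A ∩ B| = 2; needs |A ∩ B| ≥ |A ∖ B| — false.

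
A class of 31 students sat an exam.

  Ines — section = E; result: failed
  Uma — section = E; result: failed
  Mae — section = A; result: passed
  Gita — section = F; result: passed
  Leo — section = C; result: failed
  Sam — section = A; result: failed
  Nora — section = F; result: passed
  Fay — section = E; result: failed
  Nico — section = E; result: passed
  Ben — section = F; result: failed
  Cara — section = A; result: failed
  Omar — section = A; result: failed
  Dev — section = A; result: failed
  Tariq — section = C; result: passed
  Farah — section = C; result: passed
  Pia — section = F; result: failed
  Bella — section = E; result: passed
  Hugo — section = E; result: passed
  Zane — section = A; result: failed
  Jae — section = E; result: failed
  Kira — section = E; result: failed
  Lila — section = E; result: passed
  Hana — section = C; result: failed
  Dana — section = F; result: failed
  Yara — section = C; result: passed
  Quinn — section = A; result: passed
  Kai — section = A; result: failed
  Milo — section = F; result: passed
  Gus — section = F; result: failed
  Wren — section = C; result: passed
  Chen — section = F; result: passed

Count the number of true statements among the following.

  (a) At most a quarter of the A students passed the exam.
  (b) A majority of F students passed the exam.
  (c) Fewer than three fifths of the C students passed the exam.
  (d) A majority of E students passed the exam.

(a) A: |A| = 8, |A ∩ B| = 2; needs |A ∩ B| / |A| ≤ 1/4 — true.
(b) F: |A| = 8, |A ∩ B| = 4; needs |A ∩ B| > |A ∖ B| — false.
(c) C: |A| = 6, |A ∩ B| = 4; needs |A ∩ B| / |A| < 3/5 — false.
(d) E: |A| = 9, |A ∩ B| = 4; needs |A ∩ B| > |A ∖ B| — false.

1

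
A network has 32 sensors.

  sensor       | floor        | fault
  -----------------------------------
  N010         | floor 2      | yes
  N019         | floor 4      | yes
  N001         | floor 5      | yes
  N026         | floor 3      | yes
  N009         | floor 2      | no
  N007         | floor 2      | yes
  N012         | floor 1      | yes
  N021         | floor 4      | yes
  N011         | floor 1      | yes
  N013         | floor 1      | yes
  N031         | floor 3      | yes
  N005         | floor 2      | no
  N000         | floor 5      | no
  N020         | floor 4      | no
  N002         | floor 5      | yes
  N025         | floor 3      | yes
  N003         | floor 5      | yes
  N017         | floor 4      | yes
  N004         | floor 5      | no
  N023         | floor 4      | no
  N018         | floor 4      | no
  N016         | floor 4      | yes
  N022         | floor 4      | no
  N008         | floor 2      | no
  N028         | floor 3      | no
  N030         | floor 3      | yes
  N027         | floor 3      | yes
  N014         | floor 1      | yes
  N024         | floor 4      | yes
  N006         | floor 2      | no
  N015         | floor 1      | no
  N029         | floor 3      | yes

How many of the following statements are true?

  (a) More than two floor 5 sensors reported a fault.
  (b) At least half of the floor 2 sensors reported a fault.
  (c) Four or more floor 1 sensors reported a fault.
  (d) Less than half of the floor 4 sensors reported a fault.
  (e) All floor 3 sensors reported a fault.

2

(a) floor 5: |A| = 5, |A ∩ B| = 3; needs |A ∩ B| > 2 — true.
(b) floor 2: |A| = 6, |A ∩ B| = 2; needs |A ∩ B| ≥ |A ∖ B| — false.
(c) floor 1: |A| = 5, |A ∩ B| = 4; needs |A ∩ B| ≥ 4 — true.
(d) floor 4: |A| = 9, |A ∩ B| = 5; needs |A ∩ B| < |A ∖ B| — false.
(e) floor 3: |A| = 7, |A ∩ B| = 6; needs A ⊆ B, i.e. every element of A is in B (|A ∖ B| = 0) — false.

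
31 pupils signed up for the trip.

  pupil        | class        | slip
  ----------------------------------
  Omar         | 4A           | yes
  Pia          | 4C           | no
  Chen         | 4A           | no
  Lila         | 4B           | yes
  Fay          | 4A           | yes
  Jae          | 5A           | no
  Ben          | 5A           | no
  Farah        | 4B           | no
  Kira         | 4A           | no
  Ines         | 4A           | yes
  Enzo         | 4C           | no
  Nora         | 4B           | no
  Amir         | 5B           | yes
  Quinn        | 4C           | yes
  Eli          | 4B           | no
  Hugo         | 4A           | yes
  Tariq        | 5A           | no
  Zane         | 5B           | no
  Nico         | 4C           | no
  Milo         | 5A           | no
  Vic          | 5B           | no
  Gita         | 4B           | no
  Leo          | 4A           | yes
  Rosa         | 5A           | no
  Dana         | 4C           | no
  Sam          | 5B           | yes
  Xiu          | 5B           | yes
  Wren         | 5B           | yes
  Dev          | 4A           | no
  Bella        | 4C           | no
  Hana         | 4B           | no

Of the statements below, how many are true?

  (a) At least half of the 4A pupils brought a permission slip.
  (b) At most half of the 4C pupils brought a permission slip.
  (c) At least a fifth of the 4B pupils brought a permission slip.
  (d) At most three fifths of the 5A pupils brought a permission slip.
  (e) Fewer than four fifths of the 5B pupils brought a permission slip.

4

(a) 4A: |A| = 8, |A ∩ B| = 5; needs |A ∩ B| ≥ |A ∖ B| — true.
(b) 4C: |A| = 6, |A ∩ B| = 1; needs |A ∩ B| ≤ |A ∖ B| — true.
(c) 4B: |A| = 6, |A ∩ B| = 1; needs |A ∩ B| / |A| ≥ 1/5 — false.
(d) 5A: |A| = 5, |A ∩ B| = 0; needs |A ∩ B| / |A| ≤ 3/5 — true.
(e) 5B: |A| = 6, |A ∩ B| = 4; needs |A ∩ B| / |A| < 4/5 — true.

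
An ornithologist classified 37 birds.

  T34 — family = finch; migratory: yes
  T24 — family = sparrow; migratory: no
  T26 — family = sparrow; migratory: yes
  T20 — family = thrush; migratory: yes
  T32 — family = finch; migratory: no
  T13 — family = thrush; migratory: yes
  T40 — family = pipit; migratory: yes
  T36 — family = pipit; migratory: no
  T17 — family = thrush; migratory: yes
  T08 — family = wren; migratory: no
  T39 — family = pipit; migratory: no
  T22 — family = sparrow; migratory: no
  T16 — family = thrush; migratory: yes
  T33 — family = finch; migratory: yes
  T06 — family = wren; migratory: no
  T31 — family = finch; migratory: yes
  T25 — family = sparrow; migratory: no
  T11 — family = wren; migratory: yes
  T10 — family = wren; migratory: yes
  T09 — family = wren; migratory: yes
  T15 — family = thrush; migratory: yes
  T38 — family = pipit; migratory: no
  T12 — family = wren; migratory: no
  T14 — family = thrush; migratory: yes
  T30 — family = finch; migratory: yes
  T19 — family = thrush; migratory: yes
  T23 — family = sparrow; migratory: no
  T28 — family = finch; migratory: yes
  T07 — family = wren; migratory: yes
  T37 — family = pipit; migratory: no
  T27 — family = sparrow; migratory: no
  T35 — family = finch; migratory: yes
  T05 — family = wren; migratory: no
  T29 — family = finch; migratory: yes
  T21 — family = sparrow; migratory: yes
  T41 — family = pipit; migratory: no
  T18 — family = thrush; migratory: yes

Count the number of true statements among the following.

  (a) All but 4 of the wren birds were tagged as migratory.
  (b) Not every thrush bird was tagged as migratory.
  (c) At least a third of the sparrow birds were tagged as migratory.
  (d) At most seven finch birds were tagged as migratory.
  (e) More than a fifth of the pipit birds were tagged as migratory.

(a) wren: |A| = 8, |A ∩ B| = 4; needs |A ∖ B| = 4 — true.
(b) thrush: |A| = 8, |A ∩ B| = 8; needs A ⊄ B (|A ∖ B| ≥ 1) — false.
(c) sparrow: |A| = 7, |A ∩ B| = 2; needs |A ∩ B| / |A| ≥ 1/3 — false.
(d) finch: |A| = 8, |A ∩ B| = 7; needs |A ∩ B| ≤ 7 — true.
(e) pipit: |A| = 6, |A ∩ B| = 1; needs |A ∩ B| / |A| > 1/5 — false.

2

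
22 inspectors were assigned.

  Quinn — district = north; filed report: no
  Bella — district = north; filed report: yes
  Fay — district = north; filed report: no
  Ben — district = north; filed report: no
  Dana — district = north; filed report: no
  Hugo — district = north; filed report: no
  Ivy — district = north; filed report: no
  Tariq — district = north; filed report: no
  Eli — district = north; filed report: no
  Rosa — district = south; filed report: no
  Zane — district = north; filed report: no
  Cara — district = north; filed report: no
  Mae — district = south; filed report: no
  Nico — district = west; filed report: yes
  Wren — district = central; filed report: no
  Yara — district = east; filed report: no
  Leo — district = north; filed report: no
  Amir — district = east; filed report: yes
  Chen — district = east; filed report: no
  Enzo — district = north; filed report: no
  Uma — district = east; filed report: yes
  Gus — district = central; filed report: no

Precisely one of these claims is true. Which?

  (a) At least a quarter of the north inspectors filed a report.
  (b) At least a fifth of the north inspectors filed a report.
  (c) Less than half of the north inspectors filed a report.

(c)

|A| = 13, |A ∩ B| = 1, |A ∖ B| = 12.
(a) requires |A ∩ B| / |A| ≥ 1/4: false.
(b) requires |A ∩ B| / |A| ≥ 1/5: false.
(c) requires |A ∩ B| < |A ∖ B|: true.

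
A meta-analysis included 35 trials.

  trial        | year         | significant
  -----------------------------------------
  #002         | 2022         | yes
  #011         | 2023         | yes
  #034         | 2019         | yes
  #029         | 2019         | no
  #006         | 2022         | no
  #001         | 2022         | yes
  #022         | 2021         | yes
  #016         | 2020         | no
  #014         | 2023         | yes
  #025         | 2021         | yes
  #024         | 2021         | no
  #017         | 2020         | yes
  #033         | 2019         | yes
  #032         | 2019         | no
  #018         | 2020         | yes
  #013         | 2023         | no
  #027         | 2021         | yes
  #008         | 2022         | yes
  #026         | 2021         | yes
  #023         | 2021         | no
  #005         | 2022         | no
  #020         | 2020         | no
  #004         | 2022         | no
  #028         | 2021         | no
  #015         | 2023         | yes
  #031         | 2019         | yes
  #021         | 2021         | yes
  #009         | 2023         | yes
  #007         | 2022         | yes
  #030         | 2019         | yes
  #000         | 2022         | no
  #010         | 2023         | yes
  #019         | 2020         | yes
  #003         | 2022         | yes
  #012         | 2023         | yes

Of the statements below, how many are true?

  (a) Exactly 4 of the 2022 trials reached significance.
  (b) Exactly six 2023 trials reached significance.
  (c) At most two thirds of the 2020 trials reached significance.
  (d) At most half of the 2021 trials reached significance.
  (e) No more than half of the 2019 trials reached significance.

2

(a) 2022: |A| = 9, |A ∩ B| = 5; needs |A ∩ B| = 4 — false.
(b) 2023: |A| = 7, |A ∩ B| = 6; needs |A ∩ B| = 6 — true.
(c) 2020: |A| = 5, |A ∩ B| = 3; needs |A ∩ B| / |A| ≤ 2/3 — true.
(d) 2021: |A| = 8, |A ∩ B| = 5; needs |A ∩ B| ≤ |A ∖ B| — false.
(e) 2019: |A| = 6, |A ∩ B| = 4; needs |A ∩ B| ≤ |A ∖ B| — false.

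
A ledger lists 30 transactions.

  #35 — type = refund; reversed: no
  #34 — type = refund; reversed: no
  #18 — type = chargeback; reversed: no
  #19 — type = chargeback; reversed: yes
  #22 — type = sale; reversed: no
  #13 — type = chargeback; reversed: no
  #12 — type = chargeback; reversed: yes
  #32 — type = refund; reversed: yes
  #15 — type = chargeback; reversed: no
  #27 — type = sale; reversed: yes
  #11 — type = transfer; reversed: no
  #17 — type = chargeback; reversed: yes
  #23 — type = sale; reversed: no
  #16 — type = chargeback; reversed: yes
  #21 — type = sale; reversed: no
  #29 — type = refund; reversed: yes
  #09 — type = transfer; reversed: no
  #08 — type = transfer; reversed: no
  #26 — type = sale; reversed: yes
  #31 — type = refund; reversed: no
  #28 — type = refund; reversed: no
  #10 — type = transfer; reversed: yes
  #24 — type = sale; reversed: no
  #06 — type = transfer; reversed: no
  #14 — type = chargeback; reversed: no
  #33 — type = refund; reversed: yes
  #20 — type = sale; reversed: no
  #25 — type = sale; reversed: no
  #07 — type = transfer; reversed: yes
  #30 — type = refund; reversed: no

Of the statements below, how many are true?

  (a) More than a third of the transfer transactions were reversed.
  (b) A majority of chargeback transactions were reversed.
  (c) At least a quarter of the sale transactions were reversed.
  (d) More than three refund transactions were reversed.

(a) transfer: |A| = 6, |A ∩ B| = 2; needs |A ∩ B| / |A| > 1/3 — false.
(b) chargeback: |A| = 8, |A ∩ B| = 4; needs |A ∩ B| > |A ∖ B| — false.
(c) sale: |A| = 8, |A ∩ B| = 2; needs |A ∩ B| / |A| ≥ 1/4 — true.
(d) refund: |A| = 8, |A ∩ B| = 3; needs |A ∩ B| > 3 — false.

1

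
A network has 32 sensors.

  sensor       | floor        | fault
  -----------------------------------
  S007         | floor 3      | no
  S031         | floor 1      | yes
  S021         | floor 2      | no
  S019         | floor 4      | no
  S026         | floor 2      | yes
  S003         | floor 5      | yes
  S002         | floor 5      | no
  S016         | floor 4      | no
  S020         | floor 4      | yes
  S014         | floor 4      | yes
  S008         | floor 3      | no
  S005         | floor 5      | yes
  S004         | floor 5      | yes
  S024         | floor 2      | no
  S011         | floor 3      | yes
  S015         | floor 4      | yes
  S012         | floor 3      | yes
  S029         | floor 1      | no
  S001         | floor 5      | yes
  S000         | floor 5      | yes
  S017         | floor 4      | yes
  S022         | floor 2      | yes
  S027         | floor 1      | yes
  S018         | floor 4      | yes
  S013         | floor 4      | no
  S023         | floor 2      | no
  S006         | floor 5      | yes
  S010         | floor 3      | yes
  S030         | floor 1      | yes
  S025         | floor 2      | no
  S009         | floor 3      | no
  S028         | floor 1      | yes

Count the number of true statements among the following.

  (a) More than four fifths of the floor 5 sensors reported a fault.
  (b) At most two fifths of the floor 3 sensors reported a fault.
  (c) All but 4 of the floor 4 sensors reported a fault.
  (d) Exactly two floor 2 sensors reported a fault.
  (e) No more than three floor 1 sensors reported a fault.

(a) floor 5: |A| = 7, |A ∩ B| = 6; needs |A ∩ B| / |A| > 4/5 — true.
(b) floor 3: |A| = 6, |A ∩ B| = 3; needs |A ∩ B| / |A| ≤ 2/5 — false.
(c) floor 4: |A| = 8, |A ∩ B| = 5; needs |A ∖ B| = 4 — false.
(d) floor 2: |A| = 6, |A ∩ B| = 2; needs |A ∩ B| = 2 — true.
(e) floor 1: |A| = 5, |A ∩ B| = 4; needs |A ∩ B| ≤ 3 — false.

2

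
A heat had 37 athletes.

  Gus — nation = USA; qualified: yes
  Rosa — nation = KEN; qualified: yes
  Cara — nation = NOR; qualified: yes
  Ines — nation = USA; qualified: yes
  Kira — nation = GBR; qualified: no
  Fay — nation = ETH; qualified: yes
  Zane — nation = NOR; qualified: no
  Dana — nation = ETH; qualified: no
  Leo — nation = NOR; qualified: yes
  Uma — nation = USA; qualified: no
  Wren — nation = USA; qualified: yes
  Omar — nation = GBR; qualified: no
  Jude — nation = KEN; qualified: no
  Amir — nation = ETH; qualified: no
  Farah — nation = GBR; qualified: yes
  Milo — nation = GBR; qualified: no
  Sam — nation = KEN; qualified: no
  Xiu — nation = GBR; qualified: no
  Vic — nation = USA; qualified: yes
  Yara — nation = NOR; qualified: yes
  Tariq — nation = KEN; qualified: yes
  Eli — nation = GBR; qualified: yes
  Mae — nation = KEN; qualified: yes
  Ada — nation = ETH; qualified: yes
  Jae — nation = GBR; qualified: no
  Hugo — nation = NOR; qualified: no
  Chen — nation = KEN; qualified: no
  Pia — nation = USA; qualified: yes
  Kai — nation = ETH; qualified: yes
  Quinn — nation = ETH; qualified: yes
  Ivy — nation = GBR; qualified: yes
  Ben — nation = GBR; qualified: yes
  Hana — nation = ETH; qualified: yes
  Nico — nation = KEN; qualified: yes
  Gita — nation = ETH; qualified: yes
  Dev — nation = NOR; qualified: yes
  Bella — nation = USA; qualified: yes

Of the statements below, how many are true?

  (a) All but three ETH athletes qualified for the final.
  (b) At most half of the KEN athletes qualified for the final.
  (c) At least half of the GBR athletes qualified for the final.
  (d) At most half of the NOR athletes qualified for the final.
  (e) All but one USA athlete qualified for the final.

1

(a) ETH: |A| = 8, |A ∩ B| = 6; needs |A ∖ B| = 3 — false.
(b) KEN: |A| = 7, |A ∩ B| = 4; needs |A ∩ B| ≤ |A ∖ B| — false.
(c) GBR: |A| = 9, |A ∩ B| = 4; needs |A ∩ B| ≥ |A ∖ B| — false.
(d) NOR: |A| = 6, |A ∩ B| = 4; needs |A ∩ B| ≤ |A ∖ B| — false.
(e) USA: |A| = 7, |A ∩ B| = 6; needs |A ∖ B| = 1 — true.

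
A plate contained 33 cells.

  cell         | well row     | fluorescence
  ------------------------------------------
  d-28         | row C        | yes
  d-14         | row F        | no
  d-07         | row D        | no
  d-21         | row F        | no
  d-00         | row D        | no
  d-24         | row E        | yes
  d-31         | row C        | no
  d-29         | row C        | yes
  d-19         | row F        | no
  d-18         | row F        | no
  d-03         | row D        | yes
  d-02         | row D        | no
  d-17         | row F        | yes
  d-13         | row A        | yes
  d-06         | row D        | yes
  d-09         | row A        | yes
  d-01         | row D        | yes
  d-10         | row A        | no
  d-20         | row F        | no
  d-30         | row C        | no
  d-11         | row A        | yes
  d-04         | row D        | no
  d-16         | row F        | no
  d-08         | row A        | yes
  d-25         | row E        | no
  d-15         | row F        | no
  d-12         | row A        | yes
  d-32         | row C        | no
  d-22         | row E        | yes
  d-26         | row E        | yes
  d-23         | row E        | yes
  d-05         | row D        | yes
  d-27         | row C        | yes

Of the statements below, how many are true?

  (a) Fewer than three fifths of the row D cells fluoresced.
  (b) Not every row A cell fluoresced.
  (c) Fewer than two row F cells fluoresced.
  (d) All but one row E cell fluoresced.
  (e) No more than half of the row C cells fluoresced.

(a) row D: |A| = 8, |A ∩ B| = 4; needs |A ∩ B| / |A| < 3/5 — true.
(b) row A: |A| = 6, |A ∩ B| = 5; needs A ⊄ B (|A ∖ B| ≥ 1) — true.
(c) row F: |A| = 8, |A ∩ B| = 1; needs |A ∩ B| < 2 — true.
(d) row E: |A| = 5, |A ∩ B| = 4; needs |A ∖ B| = 1 — true.
(e) row C: |A| = 6, |A ∩ B| = 3; needs |A ∩ B| ≤ |A ∖ B| — true.

5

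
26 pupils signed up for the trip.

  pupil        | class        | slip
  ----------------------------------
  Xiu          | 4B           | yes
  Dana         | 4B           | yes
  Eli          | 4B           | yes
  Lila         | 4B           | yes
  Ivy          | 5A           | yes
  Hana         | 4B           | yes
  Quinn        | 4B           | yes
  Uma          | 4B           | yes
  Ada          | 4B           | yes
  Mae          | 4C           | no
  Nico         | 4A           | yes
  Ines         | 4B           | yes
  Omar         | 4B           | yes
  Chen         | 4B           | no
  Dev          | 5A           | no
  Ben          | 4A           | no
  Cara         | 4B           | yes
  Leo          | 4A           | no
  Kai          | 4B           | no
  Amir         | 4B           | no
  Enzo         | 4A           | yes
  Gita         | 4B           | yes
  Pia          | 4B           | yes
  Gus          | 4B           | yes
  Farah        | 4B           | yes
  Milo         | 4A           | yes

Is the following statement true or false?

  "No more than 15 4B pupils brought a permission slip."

The determiner here denotes the relation: |A ∩ B| ≤ 15.
|A| = 18, |A ∩ B| = 15, |A ∖ B| = 3.
|A ∩ B| = 15, so the statement is true.

True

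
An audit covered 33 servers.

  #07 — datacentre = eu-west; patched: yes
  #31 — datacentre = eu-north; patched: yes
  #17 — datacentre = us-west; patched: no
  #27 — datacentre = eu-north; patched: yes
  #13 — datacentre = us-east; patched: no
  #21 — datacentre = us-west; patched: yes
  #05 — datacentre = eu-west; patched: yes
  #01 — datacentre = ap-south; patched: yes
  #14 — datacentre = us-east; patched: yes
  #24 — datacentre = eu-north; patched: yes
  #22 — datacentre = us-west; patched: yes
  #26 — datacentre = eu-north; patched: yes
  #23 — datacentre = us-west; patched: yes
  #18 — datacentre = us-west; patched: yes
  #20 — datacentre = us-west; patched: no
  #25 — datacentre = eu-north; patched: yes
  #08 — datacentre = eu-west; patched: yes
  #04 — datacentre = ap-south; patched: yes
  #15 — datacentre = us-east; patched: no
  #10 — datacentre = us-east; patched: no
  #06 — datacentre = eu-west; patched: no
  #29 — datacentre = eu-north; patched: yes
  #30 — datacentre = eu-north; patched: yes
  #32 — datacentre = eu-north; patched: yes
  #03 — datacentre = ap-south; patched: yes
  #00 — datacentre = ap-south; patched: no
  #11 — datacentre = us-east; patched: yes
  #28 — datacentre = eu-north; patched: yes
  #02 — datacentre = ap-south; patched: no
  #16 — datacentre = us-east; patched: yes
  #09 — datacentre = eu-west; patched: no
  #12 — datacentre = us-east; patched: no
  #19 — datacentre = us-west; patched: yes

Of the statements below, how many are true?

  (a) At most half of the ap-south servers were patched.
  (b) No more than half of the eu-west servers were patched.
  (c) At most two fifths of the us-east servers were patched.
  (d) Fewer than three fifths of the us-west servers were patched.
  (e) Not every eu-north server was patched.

(a) ap-south: |A| = 5, |A ∩ B| = 3; needs |A ∩ B| ≤ |A ∖ B| — false.
(b) eu-west: |A| = 5, |A ∩ B| = 3; needs |A ∩ B| ≤ |A ∖ B| — false.
(c) us-east: |A| = 7, |A ∩ B| = 3; needs |A ∩ B| / |A| ≤ 2/5 — false.
(d) us-west: |A| = 7, |A ∩ B| = 5; needs |A ∩ B| / |A| < 3/5 — false.
(e) eu-north: |A| = 9, |A ∩ B| = 9; needs A ⊄ B (|A ∖ B| ≥ 1) — false.

0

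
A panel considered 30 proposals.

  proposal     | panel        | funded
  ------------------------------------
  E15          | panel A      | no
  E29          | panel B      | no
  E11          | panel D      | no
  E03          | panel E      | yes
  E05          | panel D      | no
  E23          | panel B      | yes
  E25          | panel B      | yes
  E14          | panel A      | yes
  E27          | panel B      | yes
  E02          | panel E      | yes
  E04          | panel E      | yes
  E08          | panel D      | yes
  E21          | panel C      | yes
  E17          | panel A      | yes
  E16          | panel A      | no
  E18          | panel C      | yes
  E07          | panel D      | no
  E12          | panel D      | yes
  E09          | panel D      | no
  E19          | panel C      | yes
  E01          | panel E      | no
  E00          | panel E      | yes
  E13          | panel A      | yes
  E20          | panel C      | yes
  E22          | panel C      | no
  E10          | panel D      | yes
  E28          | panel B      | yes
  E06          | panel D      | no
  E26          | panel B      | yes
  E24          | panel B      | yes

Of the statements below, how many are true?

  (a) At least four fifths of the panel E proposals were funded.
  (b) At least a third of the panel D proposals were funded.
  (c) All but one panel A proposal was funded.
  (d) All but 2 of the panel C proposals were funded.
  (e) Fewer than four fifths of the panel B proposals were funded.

2

(a) panel E: |A| = 5, |A ∩ B| = 4; needs |A ∩ B| / |A| ≥ 4/5 — true.
(b) panel D: |A| = 8, |A ∩ B| = 3; needs |A ∩ B| / |A| ≥ 1/3 — true.
(c) panel A: |A| = 5, |A ∩ B| = 3; needs |A ∖ B| = 1 — false.
(d) panel C: |A| = 5, |A ∩ B| = 4; needs |A ∖ B| = 2 — false.
(e) panel B: |A| = 7, |A ∩ B| = 6; needs |A ∩ B| / |A| < 4/5 — false.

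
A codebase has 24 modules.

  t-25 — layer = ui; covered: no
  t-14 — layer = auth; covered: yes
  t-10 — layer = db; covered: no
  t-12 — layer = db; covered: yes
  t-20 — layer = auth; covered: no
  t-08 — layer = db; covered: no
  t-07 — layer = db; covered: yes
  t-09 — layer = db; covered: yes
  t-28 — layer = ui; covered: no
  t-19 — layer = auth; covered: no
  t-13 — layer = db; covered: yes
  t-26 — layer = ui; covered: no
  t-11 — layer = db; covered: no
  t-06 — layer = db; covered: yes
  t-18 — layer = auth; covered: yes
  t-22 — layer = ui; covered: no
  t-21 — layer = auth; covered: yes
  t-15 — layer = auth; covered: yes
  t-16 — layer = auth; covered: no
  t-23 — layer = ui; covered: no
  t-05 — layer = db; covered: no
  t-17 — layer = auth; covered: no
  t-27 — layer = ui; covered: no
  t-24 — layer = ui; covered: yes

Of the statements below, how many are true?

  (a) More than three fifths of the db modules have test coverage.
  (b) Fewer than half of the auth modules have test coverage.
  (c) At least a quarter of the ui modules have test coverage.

(a) db: |A| = 9, |A ∩ B| = 5; needs |A ∩ B| / |A| > 3/5 — false.
(b) auth: |A| = 8, |A ∩ B| = 4; needs |A ∩ B| < |A ∖ B| — false.
(c) ui: |A| = 7, |A ∩ B| = 1; needs |A ∩ B| / |A| ≥ 1/4 — false.

0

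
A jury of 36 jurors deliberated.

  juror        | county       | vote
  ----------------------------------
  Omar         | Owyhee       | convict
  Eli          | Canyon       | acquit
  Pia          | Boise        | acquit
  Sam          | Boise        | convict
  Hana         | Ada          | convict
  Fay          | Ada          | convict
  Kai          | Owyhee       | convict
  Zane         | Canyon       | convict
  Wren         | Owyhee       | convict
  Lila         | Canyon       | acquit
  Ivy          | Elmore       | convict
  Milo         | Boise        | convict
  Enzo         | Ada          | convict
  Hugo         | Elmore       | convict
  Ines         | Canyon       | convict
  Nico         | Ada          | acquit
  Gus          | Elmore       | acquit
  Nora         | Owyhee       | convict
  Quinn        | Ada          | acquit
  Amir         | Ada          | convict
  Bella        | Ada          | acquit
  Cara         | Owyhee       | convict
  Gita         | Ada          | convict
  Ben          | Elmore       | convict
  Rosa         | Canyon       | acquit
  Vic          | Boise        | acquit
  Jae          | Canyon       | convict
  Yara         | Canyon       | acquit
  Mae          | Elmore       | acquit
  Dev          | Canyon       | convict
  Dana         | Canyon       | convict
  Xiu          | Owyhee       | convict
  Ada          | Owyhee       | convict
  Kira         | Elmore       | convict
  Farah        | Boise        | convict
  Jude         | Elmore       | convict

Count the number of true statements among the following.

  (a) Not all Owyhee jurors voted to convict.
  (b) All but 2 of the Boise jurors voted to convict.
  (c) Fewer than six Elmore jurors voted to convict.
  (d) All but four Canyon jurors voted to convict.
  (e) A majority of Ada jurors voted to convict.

4

(a) Owyhee: |A| = 7, |A ∩ B| = 7; needs A ⊄ B (|A ∖ B| ≥ 1) — false.
(b) Boise: |A| = 5, |A ∩ B| = 3; needs |A ∖ B| = 2 — true.
(c) Elmore: |A| = 7, |A ∩ B| = 5; needs |A ∩ B| < 6 — true.
(d) Canyon: |A| = 9, |A ∩ B| = 5; needs |A ∖ B| = 4 — true.
(e) Ada: |A| = 8, |A ∩ B| = 5; needs |A ∩ B| > |A ∖ B| — true.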